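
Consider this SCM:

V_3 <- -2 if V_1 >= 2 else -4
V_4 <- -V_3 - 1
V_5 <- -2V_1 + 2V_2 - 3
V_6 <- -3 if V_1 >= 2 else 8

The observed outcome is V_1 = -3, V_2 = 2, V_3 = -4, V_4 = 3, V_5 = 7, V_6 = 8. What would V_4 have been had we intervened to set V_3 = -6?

The intervention breaks the incoming arrows to V_3: V_3 <- -2 if V_1 >= 2 else -4 no longer applies, and V_3 = -6.
V_4 = -V_3 - 1  [with V_3=-6]  = 5

5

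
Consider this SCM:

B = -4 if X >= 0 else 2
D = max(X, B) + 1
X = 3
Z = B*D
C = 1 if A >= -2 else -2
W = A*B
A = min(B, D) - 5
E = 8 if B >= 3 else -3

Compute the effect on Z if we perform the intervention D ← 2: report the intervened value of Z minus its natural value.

The intervention breaks the incoming arrows to D: D = max(X, B) + 1 no longer applies, and D = 2.
B = -4 if X >= 0 else 2  [with X=3]  = -4
Z = B*D  [with B=-4, D=2]  = -8
Without intervention: B = -4 if X >= 0 else 2  [with X=3]  = -4; D = max(X, B) + 1  [with X=3, B=-4]  = 4; Z = B*D  [with B=-4, D=4]  = -16.
Change = -8 − (-16) = 8.

8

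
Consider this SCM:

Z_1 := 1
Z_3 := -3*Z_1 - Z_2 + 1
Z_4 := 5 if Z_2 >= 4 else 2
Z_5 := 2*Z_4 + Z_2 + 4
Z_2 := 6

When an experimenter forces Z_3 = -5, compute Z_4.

The intervention breaks the incoming arrows to Z_3: Z_3 := -3*Z_1 - Z_2 + 1 no longer applies, and Z_3 = -5.
Z_4 is not downstream of the intervention, so its value is determined by the original equations.
Z_4 = 5 if Z_2 >= 4 else 2  [with Z_2=6]  = 5

5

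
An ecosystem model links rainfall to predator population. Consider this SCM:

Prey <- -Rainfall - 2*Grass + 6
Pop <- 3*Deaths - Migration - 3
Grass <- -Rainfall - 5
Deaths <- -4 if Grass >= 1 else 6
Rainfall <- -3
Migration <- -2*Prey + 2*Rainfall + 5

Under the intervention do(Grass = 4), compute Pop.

-12

Under do(Grass=4), the mechanism Grass <- -Rainfall - 5 is discarded; Grass is fixed at 4.
Prey = -Rainfall - 2*Grass + 6  [with Rainfall=-3, Grass=4]  = 1
Deaths = -4 if Grass >= 1 else 6  [with Grass=4]  = -4
Migration = -2*Prey + 2*Rainfall + 5  [with Prey=1, Rainfall=-3]  = -3
Pop = 3*Deaths - Migration - 3  [with Deaths=-4, Migration=-3]  = -12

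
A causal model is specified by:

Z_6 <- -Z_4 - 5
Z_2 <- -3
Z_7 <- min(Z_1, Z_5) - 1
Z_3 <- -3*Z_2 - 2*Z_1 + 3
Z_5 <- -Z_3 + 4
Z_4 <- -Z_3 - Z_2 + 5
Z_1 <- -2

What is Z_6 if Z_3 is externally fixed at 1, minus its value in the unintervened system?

-15

The intervention breaks the incoming arrows to Z_3: Z_3 <- -3*Z_2 - 2*Z_1 + 3 no longer applies, and Z_3 = 1.
Z_4 = -Z_3 - Z_2 + 5  [with Z_3=1, Z_2=-3]  = 7
Z_6 = -Z_4 - 5  [with Z_4=7]  = -12
Without intervention: Z_3 = -3*Z_2 - 2*Z_1 + 3  [with Z_2=-3, Z_1=-2]  = 16; Z_4 = -Z_3 - Z_2 + 5  [with Z_3=16, Z_2=-3]  = -8; Z_6 = -Z_4 - 5  [with Z_4=-8]  = 3.
Change = -12 − 3 = -15.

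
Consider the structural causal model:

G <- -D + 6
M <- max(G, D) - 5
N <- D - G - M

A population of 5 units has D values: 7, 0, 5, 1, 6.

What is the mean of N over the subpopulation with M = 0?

0

E[N|M=0] averages over only the 2 units with M=0 (D = 5, 1): N = 4, -4, mean 0.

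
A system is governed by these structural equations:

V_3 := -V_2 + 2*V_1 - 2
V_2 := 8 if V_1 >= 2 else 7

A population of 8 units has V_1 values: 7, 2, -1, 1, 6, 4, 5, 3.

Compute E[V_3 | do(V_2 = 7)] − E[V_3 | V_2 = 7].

Under do(V_2=7), V_2's equation is replaced by V_2=7 for every unit. Per-unit V_3: 5, -5, -11, -7, 3, -1, 1, -3. Mean = -2.25.
Conditioning on V_2=7 selects the 2 unit(s) with V_1 ∈ {-1, 1}. Their V_3 values: -11, -7. Mean = -9.
Difference = -2.25 − (-9) = 6.75.

6.75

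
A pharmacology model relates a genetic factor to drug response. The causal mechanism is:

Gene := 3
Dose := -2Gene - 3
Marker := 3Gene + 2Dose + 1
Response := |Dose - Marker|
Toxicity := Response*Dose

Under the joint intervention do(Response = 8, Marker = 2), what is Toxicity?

The joint intervention fixes Response = 8, Marker = 2, removing each variable's own equation.
Dose = -2Gene - 3  [with Gene=3]  = -9
Toxicity = Response*Dose  [with Response=8, Dose=-9]  = -72

-72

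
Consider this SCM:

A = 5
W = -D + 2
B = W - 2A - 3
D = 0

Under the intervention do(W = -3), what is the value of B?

The intervention breaks the incoming arrows to W: W = -D + 2 no longer applies, and W = -3.
B = W - 2A - 3  [with W=-3, A=5]  = -16

-16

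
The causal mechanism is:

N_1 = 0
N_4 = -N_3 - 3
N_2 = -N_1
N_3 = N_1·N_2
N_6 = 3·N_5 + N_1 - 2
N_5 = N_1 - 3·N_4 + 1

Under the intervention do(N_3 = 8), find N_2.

0

Under do(N_3=8), the mechanism N_3 = N_1·N_2 is discarded; N_3 is fixed at 8.
Since N_2 is not a descendant of the intervened variable, it is unaffected.
N_2 = -N_1  [with N_1=0]  = 0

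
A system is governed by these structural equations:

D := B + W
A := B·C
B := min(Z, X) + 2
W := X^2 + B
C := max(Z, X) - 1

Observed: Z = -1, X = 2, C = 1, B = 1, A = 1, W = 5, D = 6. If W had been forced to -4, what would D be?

-3

Intervening sets W = -4 and removes its equation (W := X^2 + B).
B = min(Z, X) + 2  [with Z=-1, X=2]  = 1
D = B + W  [with B=1, W=-4]  = -3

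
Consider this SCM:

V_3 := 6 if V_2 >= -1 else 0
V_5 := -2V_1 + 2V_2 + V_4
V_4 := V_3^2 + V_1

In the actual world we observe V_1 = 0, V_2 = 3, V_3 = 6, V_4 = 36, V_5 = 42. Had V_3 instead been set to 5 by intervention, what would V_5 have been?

do(V_3=5) replaces the equation V_3 := 6 if V_2 >= -1 else 0 with the constant V_3 = 5.
V_4 = V_3^2 + V_1  [with V_3=5, V_1=0]  = 25
V_5 = -2V_1 + 2V_2 + V_4  [with V_1=0, V_2=3, V_4=25]  = 31

31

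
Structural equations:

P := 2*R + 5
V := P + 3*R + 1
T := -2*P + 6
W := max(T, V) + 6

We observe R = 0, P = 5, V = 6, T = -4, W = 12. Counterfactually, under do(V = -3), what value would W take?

3

do(V=-3) replaces the equation V := P + 3*R + 1 with the constant V = -3.
P = 2*R + 5  [with R=0]  = 5
T = -2*P + 6  [with P=5]  = -4
W = max(T, V) + 6  [with T=-4, V=-3]  = 3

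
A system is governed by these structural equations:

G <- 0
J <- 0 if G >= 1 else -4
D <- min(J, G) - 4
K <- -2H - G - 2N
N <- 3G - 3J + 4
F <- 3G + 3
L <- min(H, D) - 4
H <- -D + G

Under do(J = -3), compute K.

Under do(J=-3), the mechanism J <- 0 if G >= 1 else -4 is discarded; J is fixed at -3.
N = 3G - 3J + 4  [with G=0, J=-3]  = 13
D = min(J, G) - 4  [with J=-3, G=0]  = -7
H = -D + G  [with D=-7, G=0]  = 7
K = -2H - G - 2N  [with H=7, G=0, N=13]  = -40

-40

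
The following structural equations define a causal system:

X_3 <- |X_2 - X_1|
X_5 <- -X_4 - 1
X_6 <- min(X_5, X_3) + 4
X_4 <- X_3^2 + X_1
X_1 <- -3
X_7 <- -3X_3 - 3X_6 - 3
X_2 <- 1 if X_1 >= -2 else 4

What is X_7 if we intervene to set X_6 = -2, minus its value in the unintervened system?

-123

Intervening sets X_6 = -2 and removes its equation (X_6 <- min(X_5, X_3) + 4).
X_2 = 1 if X_1 >= -2 else 4  [with X_1=-3]  = 4
X_3 = |X_2 - X_1|  [with X_2=4, X_1=-3]  = 7
X_7 = -3X_3 - 3X_6 - 3  [with X_3=7, X_6=-2]  = -18
Without intervention: X_2 = 1 if X_1 >= -2 else 4  [with X_1=-3]  = 4; X_3 = |X_2 - X_1|  [with X_2=4, X_1=-3]  = 7; X_4 = X_3^2 + X_1  [with X_3=7, X_1=-3]  = 46; X_5 = -X_4 - 1  [with X_4=46]  = -47; X_6 = min(X_5, X_3) + 4  [with X_5=-47, X_3=7]  = -43; X_7 = -3X_3 - 3X_6 - 3  [with X_3=7, X_6=-43]  = 105.
Change = -18 − 105 = -123.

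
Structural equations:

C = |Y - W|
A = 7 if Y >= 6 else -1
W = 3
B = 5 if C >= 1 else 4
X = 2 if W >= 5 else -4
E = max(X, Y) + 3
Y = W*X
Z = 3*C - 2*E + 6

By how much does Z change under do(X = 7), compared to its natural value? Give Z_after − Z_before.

Under do(X=7), the mechanism X = 2 if W >= 5 else -4 is discarded; X is fixed at 7.
Y = W*X  [with W=3, X=7]  = 21
E = max(X, Y) + 3  [with X=7, Y=21]  = 24
C = |Y - W|  [with Y=21, W=3]  = 18
Z = 3*C - 2*E + 6  [with C=18, E=24]  = 12
Without intervention: X = 2 if W >= 5 else -4  [with W=3]  = -4; Y = W*X  [with W=3, X=-4]  = -12; E = max(X, Y) + 3  [with X=-4, Y=-12]  = -1; C = |Y - W|  [with Y=-12, W=3]  = 15; Z = 3*C - 2*E + 6  [with C=15, E=-1]  = 53.
Change = 12 − 53 = -41.

-41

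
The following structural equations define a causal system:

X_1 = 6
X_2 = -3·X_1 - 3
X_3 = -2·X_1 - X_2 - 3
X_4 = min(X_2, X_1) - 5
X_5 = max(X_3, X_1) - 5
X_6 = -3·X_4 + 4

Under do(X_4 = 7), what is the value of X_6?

Under do(X_4=7), the mechanism X_4 = min(X_2, X_1) - 5 is discarded; X_4 is fixed at 7.
X_6 = -3·X_4 + 4  [with X_4=7]  = -17

-17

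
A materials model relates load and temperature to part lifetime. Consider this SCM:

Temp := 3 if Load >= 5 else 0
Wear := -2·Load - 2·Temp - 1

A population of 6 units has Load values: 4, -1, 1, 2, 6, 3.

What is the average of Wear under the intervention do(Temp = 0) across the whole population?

do(Temp=0) breaks Temp's dependence on Load. With Temp=0 fixed, Wear across the units is -9, 1, -3, -5, -13, -7, mean -6.

-6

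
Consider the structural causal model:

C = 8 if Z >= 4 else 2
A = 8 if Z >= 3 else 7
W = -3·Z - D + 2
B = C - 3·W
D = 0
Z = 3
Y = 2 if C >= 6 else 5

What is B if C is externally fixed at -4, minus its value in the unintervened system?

-6

Under do(C=-4), the mechanism C = 8 if Z >= 4 else 2 is discarded; C is fixed at -4.
W = -3·Z - D + 2  [with Z=3, D=0]  = -7
B = C - 3·W  [with C=-4, W=-7]  = 17
Without intervention: W = -3·Z - D + 2  [with Z=3, D=0]  = -7; C = 8 if Z >= 4 else 2  [with Z=3]  = 2; B = C - 3·W  [with C=2, W=-7]  = 23.
Change = 17 − 23 = -6.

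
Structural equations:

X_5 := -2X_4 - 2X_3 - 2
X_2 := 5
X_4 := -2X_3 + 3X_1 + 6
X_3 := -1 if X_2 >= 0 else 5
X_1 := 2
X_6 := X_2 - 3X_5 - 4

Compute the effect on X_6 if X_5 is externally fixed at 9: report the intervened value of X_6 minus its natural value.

The intervention breaks the incoming arrows to X_5: X_5 := -2X_4 - 2X_3 - 2 no longer applies, and X_5 = 9.
X_6 = X_2 - 3X_5 - 4  [with X_2=5, X_5=9]  = -26
Without intervention: X_3 = -1 if X_2 >= 0 else 5  [with X_2=5]  = -1; X_4 = -2X_3 + 3X_1 + 6  [with X_3=-1, X_1=2]  = 14; X_5 = -2X_4 - 2X_3 - 2  [with X_4=14, X_3=-1]  = -28; X_6 = X_2 - 3X_5 - 4  [with X_2=5, X_5=-28]  = 85.
Change = -26 − 85 = -111.

-111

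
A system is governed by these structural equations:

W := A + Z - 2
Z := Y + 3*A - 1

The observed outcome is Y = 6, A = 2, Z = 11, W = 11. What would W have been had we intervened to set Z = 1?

The intervention breaks the incoming arrows to Z: Z := Y + 3*A - 1 no longer applies, and Z = 1.
W = A + Z - 2  [with A=2, Z=1]  = 1

1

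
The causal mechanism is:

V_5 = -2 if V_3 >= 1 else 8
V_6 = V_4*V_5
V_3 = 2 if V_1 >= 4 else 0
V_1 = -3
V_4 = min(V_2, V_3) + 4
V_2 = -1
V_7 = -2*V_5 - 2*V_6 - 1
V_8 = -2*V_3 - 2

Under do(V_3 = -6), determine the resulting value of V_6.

-16

The intervention breaks the incoming arrows to V_3: V_3 = 2 if V_1 >= 4 else 0 no longer applies, and V_3 = -6.
V_4 = min(V_2, V_3) + 4  [with V_2=-1, V_3=-6]  = -2
V_5 = -2 if V_3 >= 1 else 8  [with V_3=-6]  = 8
V_6 = V_4*V_5  [with V_4=-2, V_5=8]  = -16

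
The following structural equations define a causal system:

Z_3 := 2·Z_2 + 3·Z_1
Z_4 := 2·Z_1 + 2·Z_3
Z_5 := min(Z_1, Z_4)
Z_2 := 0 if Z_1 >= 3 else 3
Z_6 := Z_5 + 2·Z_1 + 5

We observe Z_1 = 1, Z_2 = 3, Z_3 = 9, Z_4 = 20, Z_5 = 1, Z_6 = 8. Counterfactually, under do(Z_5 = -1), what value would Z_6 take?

6

The intervention breaks the incoming arrows to Z_5: Z_5 := min(Z_1, Z_4) no longer applies, and Z_5 = -1.
Z_6 = Z_5 + 2·Z_1 + 5  [with Z_5=-1, Z_1=1]  = 6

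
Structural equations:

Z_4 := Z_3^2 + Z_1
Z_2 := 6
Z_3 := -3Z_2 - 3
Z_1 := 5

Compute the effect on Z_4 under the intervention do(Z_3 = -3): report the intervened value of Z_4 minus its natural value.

-432

The intervention breaks the incoming arrows to Z_3: Z_3 := -3Z_2 - 3 no longer applies, and Z_3 = -3.
Z_4 = Z_3^2 + Z_1  [with Z_3=-3, Z_1=5]  = 14
Without intervention: Z_3 = -3Z_2 - 3  [with Z_2=6]  = -21; Z_4 = Z_3^2 + Z_1  [with Z_3=-21, Z_1=5]  = 446.
Change = 14 − 446 = -432.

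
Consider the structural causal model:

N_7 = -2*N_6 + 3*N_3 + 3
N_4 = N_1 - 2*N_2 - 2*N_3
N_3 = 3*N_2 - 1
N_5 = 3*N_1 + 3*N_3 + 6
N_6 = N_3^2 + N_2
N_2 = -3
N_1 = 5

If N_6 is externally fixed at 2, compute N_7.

-31

Intervening sets N_6 = 2 and removes its equation (N_6 = N_3^2 + N_2).
N_3 = 3*N_2 - 1  [with N_2=-3]  = -10
N_7 = -2*N_6 + 3*N_3 + 3  [with N_6=2, N_3=-10]  = -31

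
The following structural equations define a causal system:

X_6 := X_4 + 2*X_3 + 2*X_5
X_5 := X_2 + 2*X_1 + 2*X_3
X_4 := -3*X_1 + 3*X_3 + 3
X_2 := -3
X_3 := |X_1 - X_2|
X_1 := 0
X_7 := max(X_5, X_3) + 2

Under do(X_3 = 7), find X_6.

60

The intervention breaks the incoming arrows to X_3: X_3 := |X_1 - X_2| no longer applies, and X_3 = 7.
X_4 = -3*X_1 + 3*X_3 + 3  [with X_1=0, X_3=7]  = 24
X_5 = X_2 + 2*X_1 + 2*X_3  [with X_2=-3, X_1=0, X_3=7]  = 11
X_6 = X_4 + 2*X_3 + 2*X_5  [with X_4=24, X_3=7, X_5=11]  = 60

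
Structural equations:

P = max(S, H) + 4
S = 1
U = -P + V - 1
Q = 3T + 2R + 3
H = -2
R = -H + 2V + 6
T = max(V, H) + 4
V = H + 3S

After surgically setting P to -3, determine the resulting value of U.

3

Intervening sets P = -3 and removes its equation (P = max(S, H) + 4).
V = H + 3S  [with H=-2, S=1]  = 1
U = -P + V - 1  [with P=-3, V=1]  = 3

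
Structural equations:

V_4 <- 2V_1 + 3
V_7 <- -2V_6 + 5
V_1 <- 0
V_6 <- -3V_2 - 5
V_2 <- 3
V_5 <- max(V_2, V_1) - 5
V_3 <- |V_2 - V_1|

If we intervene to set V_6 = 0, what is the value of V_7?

Intervening sets V_6 = 0 and removes its equation (V_6 <- -3V_2 - 5).
V_7 = -2V_6 + 5  [with V_6=0]  = 5

5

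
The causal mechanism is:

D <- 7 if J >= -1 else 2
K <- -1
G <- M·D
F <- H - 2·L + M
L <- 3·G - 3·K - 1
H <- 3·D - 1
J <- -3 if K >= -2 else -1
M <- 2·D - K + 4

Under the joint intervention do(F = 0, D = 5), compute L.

Under do(F = 0, D = 5), each intervened variable's structural equation is replaced by its fixed value.
M = 2·D - K + 4  [with D=5, K=-1]  = 15
G = M·D  [with M=15, D=5]  = 75
L = 3·G - 3·K - 1  [with G=75, K=-1]  = 227

227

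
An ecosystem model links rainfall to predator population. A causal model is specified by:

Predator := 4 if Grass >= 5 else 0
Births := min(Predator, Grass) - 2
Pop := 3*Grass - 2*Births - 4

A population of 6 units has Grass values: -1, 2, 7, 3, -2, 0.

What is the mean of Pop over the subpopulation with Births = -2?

Conditioning on Births=-2 selects the 3 unit(s) with Grass ∈ {2, 3, 0}. Their Pop values: 6, 9, 0. Mean = 5.

5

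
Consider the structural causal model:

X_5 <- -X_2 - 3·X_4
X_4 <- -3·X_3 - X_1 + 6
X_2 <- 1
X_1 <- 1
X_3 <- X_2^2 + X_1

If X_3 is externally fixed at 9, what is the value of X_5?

do(X_3=9) replaces the equation X_3 <- X_2^2 + X_1 with the constant X_3 = 9.
X_4 = -3·X_3 - X_1 + 6  [with X_3=9, X_1=1]  = -22
X_5 = -X_2 - 3·X_4  [with X_2=1, X_4=-22]  = 65

65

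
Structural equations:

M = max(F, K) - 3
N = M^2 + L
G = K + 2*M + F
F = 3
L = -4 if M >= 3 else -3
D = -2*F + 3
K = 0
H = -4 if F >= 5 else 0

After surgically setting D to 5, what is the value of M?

0

Under do(D=5), the mechanism D = -2*F + 3 is discarded; D is fixed at 5.
No directed path runs from D to M, so M keeps its natural value.
M = max(F, K) - 3  [with F=3, K=0]  = 0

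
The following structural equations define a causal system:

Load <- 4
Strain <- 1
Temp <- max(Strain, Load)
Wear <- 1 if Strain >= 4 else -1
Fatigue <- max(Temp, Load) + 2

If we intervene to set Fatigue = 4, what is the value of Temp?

do(Fatigue=4) replaces the equation Fatigue <- max(Temp, Load) + 2 with the constant Fatigue = 4.
Temp is not downstream of the intervention, so its value is determined by the original equations.
Temp = max(Strain, Load)  [with Strain=1, Load=4]  = 4

4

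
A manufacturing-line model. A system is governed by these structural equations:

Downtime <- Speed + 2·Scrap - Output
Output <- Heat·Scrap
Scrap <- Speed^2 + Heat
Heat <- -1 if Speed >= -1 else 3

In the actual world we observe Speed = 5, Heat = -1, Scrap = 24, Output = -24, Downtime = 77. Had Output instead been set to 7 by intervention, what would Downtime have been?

46

Intervening sets Output = 7 and removes its equation (Output <- Heat·Scrap).
Heat = -1 if Speed >= -1 else 3  [with Speed=5]  = -1
Scrap = Speed^2 + Heat  [with Speed=5, Heat=-1]  = 24
Downtime = Speed + 2·Scrap - Output  [with Speed=5, Scrap=24, Output=7]  = 46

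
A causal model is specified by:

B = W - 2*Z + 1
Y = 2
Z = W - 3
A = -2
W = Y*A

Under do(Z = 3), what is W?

-4

Under do(Z=3), the mechanism Z = W - 3 is discarded; Z is fixed at 3.
Since W is not a descendant of the intervened variable, it is unaffected.
W = Y*A  [with Y=2, A=-2]  = -4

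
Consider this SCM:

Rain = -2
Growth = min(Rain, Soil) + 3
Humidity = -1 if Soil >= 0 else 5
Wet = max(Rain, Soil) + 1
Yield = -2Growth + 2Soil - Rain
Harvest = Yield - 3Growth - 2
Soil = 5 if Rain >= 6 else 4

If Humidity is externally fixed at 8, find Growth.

The intervention breaks the incoming arrows to Humidity: Humidity = -1 if Soil >= 0 else 5 no longer applies, and Humidity = 8.
Since Growth is not a descendant of the intervened variable, it is unaffected.
Soil = 5 if Rain >= 6 else 4  [with Rain=-2]  = 4
Growth = min(Rain, Soil) + 3  [with Rain=-2, Soil=4]  = 1

1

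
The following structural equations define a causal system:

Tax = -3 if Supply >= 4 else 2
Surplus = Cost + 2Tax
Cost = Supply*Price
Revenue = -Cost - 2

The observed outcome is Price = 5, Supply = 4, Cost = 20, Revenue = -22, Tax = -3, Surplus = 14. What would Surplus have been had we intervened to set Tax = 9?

The intervention breaks the incoming arrows to Tax: Tax = -3 if Supply >= 4 else 2 no longer applies, and Tax = 9.
Cost = Supply*Price  [with Supply=4, Price=5]  = 20
Surplus = Cost + 2Tax  [with Cost=20, Tax=9]  = 38

38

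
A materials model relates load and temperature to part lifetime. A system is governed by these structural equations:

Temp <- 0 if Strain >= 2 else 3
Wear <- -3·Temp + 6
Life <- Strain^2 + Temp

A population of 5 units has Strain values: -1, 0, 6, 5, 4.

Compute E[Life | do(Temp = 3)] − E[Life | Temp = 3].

15.1

do(Temp=3) breaks Temp's dependence on Strain. With Temp=3 fixed, Life across the units is 4, 3, 39, 28, 19, mean 18.6.
E[Life|Temp=3] averages over only the 2 units with Temp=3 (Strain = -1, 0): Life = 4, 3, mean 3.5.
Difference = 18.6 − 3.5 = 15.1.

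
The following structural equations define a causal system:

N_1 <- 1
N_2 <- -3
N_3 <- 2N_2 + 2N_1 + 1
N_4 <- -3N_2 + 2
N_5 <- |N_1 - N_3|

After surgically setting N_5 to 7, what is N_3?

do(N_5=7) replaces the equation N_5 <- |N_1 - N_3| with the constant N_5 = 7.
N_3 is not downstream of the intervention, so its value is determined by the original equations.
N_3 = 2N_2 + 2N_1 + 1  [with N_2=-3, N_1=1]  = -3

-3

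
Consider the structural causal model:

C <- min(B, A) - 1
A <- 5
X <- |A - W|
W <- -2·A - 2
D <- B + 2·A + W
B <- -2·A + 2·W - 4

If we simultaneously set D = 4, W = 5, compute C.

-5

The joint intervention fixes D = 4, W = 5, removing each variable's own equation.
B = -2·A + 2·W - 4  [with A=5, W=5]  = -4
C = min(B, A) - 1  [with B=-4, A=5]  = -5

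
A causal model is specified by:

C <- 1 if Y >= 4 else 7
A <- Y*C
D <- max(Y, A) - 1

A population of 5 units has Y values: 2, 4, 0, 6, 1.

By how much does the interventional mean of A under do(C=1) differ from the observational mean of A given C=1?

do(C=1) breaks C's dependence on Y. With C=1 fixed, A across the units is 2, 4, 0, 6, 1, mean 2.6.
Conditioning on C=1 selects the 2 unit(s) with Y ∈ {4, 6}. Their A values: 4, 6. Mean = 5.
Difference = 2.6 − 5 = -2.4.

-2.4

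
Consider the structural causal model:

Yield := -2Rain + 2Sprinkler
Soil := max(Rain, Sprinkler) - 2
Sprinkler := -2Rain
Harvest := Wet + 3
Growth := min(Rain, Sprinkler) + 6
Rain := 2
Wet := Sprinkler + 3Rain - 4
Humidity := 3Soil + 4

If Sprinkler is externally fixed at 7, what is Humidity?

19

Under do(Sprinkler=7), the mechanism Sprinkler := -2Rain is discarded; Sprinkler is fixed at 7.
Soil = max(Rain, Sprinkler) - 2  [with Rain=2, Sprinkler=7]  = 5
Humidity = 3Soil + 4  [with Soil=5]  = 19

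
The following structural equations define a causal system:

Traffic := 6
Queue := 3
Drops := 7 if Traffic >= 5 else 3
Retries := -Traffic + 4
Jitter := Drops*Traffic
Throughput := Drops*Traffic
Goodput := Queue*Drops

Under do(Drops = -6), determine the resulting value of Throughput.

-36

The intervention breaks the incoming arrows to Drops: Drops := 7 if Traffic >= 5 else 3 no longer applies, and Drops = -6.
Throughput = Drops*Traffic  [with Drops=-6, Traffic=6]  = -36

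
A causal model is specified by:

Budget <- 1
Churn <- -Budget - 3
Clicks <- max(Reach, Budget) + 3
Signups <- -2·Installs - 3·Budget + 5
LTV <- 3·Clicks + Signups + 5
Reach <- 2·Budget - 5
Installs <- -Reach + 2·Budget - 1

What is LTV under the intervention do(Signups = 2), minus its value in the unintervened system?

8

Under do(Signups=2), the mechanism Signups <- -2·Installs - 3·Budget + 5 is discarded; Signups is fixed at 2.
Reach = 2·Budget - 5  [with Budget=1]  = -3
Clicks = max(Reach, Budget) + 3  [with Reach=-3, Budget=1]  = 4
LTV = 3·Clicks + Signups + 5  [with Clicks=4, Signups=2]  = 19
Without intervention: Reach = 2·Budget - 5  [with Budget=1]  = -3; Clicks = max(Reach, Budget) + 3  [with Reach=-3, Budget=1]  = 4; Installs = -Reach + 2·Budget - 1  [with Reach=-3, Budget=1]  = 4; Signups = -2·Installs - 3·Budget + 5  [with Installs=4, Budget=1]  = -6; LTV = 3·Clicks + Signups + 5  [with Clicks=4, Signups=-6]  = 11.
Change = 19 − 11 = 8.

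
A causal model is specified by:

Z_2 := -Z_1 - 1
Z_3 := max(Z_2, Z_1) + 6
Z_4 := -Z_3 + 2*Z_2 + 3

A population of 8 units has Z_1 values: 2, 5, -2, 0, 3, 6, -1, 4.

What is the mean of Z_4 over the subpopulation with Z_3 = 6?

E[Z_4|Z_3=6] averages over only the 2 units with Z_3=6 (Z_1 = 0, -1): Z_4 = -5, -3, mean -4.

-4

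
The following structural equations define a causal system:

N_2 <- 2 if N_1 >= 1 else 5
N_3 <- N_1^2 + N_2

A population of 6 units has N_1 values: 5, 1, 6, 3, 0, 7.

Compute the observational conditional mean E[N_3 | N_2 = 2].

26

E[N_3|N_2=2] averages over only the 5 units with N_2=2 (N_1 = 5, 1, 6, 3, 7): N_3 = 27, 3, 38, 11, 51, mean 26.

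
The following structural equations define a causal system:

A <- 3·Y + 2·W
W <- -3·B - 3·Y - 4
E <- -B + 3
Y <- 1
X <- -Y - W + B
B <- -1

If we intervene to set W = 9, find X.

The intervention breaks the incoming arrows to W: W <- -3·B - 3·Y - 4 no longer applies, and W = 9.
X = -Y - W + B  [with Y=1, W=9, B=-1]  = -11

-11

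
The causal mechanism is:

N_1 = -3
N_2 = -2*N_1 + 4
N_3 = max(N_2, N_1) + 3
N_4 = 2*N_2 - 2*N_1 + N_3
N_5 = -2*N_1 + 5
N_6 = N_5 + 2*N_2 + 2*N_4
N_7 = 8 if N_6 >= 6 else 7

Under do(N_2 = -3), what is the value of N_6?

Under do(N_2=-3), the mechanism N_2 = -2*N_1 + 4 is discarded; N_2 is fixed at -3.
N_3 = max(N_2, N_1) + 3  [with N_2=-3, N_1=-3]  = 0
N_4 = 2*N_2 - 2*N_1 + N_3  [with N_2=-3, N_1=-3, N_3=0]  = 0
N_5 = -2*N_1 + 5  [with N_1=-3]  = 11
N_6 = N_5 + 2*N_2 + 2*N_4  [with N_5=11, N_2=-3, N_4=0]  = 5

5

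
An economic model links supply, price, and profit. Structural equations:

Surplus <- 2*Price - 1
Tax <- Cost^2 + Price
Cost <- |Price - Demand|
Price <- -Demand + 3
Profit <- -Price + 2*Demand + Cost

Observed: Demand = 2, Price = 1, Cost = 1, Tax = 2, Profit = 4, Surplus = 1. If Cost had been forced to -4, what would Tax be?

The intervention breaks the incoming arrows to Cost: Cost <- |Price - Demand| no longer applies, and Cost = -4.
Price = -Demand + 3  [with Demand=2]  = 1
Tax = Cost^2 + Price  [with Cost=-4, Price=1]  = 17

17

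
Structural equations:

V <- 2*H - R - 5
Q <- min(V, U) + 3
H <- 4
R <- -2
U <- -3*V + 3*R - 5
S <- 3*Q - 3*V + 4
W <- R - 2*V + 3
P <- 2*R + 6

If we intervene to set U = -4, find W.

do(U=-4) replaces the equation U <- -3*V + 3*R - 5 with the constant U = -4.
No directed path runs from U to W, so W keeps its natural value.
V = 2*H - R - 5  [with H=4, R=-2]  = 5
W = R - 2*V + 3  [with R=-2, V=5]  = -9

-9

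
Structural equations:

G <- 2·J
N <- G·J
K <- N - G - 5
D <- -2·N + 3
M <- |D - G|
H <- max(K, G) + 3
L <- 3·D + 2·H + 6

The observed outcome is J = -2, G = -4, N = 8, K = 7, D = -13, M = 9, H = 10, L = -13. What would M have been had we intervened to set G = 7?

24

Under do(G=7), the mechanism G <- 2·J is discarded; G is fixed at 7.
N = G·J  [with G=7, J=-2]  = -14
D = -2·N + 3  [with N=-14]  = 31
M = |D - G|  [with D=31, G=7]  = 24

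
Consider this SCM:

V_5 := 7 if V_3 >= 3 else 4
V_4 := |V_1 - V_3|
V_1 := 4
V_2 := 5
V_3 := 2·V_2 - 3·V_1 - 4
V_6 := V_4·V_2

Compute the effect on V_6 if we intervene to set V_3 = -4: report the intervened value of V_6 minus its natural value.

-10

The intervention breaks the incoming arrows to V_3: V_3 := 2·V_2 - 3·V_1 - 4 no longer applies, and V_3 = -4.
V_4 = |V_1 - V_3|  [with V_1=4, V_3=-4]  = 8
V_6 = V_4·V_2  [with V_4=8, V_2=5]  = 40
Without intervention: V_3 = 2·V_2 - 3·V_1 - 4  [with V_2=5, V_1=4]  = -6; V_4 = |V_1 - V_3|  [with V_1=4, V_3=-6]  = 10; V_6 = V_4·V_2  [with V_4=10, V_2=5]  = 50.
Change = 40 − 50 = -10.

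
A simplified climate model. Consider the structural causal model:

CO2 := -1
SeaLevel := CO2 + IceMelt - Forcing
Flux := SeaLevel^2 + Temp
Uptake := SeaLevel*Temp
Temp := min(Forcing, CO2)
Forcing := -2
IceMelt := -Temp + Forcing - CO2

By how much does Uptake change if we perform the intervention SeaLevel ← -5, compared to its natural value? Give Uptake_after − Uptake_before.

Under do(SeaLevel=-5), the mechanism SeaLevel := CO2 + IceMelt - Forcing is discarded; SeaLevel is fixed at -5.
Temp = min(Forcing, CO2)  [with Forcing=-2, CO2=-1]  = -2
Uptake = SeaLevel*Temp  [with SeaLevel=-5, Temp=-2]  = 10
Without intervention: Temp = min(Forcing, CO2)  [with Forcing=-2, CO2=-1]  = -2; IceMelt = -Temp + Forcing - CO2  [with Temp=-2, Forcing=-2, CO2=-1]  = 1; SeaLevel = CO2 + IceMelt - Forcing  [with CO2=-1, IceMelt=1, Forcing=-2]  = 2; Uptake = SeaLevel*Temp  [with SeaLevel=2, Temp=-2]  = -4.
Change = 10 − (-4) = 14.

14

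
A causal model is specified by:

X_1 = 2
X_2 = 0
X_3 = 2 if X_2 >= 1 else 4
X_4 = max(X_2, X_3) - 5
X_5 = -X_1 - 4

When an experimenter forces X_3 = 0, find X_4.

-5

The intervention breaks the incoming arrows to X_3: X_3 = 2 if X_2 >= 1 else 4 no longer applies, and X_3 = 0.
X_4 = max(X_2, X_3) - 5  [with X_2=0, X_3=0]  = -5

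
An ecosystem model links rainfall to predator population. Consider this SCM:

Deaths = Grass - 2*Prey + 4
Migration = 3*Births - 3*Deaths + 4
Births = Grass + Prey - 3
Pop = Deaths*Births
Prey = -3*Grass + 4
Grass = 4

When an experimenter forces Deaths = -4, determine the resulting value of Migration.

-5

Intervening sets Deaths = -4 and removes its equation (Deaths = Grass - 2*Prey + 4).
Prey = -3*Grass + 4  [with Grass=4]  = -8
Births = Grass + Prey - 3  [with Grass=4, Prey=-8]  = -7
Migration = 3*Births - 3*Deaths + 4  [with Births=-7, Deaths=-4]  = -5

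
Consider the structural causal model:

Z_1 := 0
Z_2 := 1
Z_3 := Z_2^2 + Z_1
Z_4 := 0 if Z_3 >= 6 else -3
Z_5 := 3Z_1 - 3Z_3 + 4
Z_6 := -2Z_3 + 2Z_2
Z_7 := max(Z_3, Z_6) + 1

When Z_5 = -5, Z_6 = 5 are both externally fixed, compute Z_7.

Under do(Z_5 = -5, Z_6 = 5), each intervened variable's structural equation is replaced by its fixed value.
Z_3 = Z_2^2 + Z_1  [with Z_2=1, Z_1=0]  = 1
Z_7 = max(Z_3, Z_6) + 1  [with Z_3=1, Z_6=5]  = 6

6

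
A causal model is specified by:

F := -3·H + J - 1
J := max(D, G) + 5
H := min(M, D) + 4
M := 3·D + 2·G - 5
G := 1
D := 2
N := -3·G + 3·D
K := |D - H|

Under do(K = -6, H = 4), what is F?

Setting K = -6, H = 4 by intervention discards those variables' equations.
J = max(D, G) + 5  [with D=2, G=1]  = 7
F = -3·H + J - 1  [with H=4, J=7]  = -6

-6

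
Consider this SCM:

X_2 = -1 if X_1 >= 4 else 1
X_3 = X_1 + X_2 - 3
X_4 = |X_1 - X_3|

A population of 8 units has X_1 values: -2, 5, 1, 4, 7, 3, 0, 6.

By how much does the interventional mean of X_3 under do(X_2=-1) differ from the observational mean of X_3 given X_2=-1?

-2.5

do(X_2=-1) breaks X_2's dependence on X_1. With X_2=-1 fixed, X_3 across the units is -6, 1, -3, 0, 3, -1, -4, 2, mean -1.
Conditioning on X_2=-1 selects the 4 unit(s) with X_1 ∈ {5, 4, 7, 6}. Their X_3 values: 1, 0, 3, 2. Mean = 1.5.
Difference = -1 − 1.5 = -2.5.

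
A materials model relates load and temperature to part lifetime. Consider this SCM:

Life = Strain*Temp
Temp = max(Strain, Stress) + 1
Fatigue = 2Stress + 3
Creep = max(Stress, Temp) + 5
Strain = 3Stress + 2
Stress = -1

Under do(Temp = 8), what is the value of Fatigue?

do(Temp=8) replaces the equation Temp = max(Strain, Stress) + 1 with the constant Temp = 8.
Fatigue is not downstream of the intervention, so its value is determined by the original equations.
Fatigue = 2Stress + 3  [with Stress=-1]  = 1

1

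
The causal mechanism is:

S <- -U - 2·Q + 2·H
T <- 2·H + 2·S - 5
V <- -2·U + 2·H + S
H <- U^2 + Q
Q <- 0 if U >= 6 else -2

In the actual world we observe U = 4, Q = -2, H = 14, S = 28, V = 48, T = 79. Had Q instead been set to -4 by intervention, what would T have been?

75

Under do(Q=-4), the mechanism Q <- 0 if U >= 6 else -2 is discarded; Q is fixed at -4.
H = U^2 + Q  [with U=4, Q=-4]  = 12
S = -U - 2·Q + 2·H  [with U=4, Q=-4, H=12]  = 28
T = 2·H + 2·S - 5  [with H=12, S=28]  = 75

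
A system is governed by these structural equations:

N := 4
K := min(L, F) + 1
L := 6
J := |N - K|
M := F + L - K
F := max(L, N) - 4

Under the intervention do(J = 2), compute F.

2

do(J=2) replaces the equation J := |N - K| with the constant J = 2.
F is not downstream of the intervention, so its value is determined by the original equations.
F = max(L, N) - 4  [with L=6, N=4]  = 2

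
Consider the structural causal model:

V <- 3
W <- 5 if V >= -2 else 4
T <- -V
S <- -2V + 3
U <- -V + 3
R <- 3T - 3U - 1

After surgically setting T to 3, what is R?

Under do(T=3), the mechanism T <- -V is discarded; T is fixed at 3.
U = -V + 3  [with V=3]  = 0
R = 3T - 3U - 1  [with T=3, U=0]  = 8

8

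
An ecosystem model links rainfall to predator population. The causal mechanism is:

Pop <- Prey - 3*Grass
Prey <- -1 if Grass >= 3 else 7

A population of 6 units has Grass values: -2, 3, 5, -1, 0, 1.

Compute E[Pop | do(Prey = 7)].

The intervention sets Prey=7 in all 6 units regardless of Grass. Recomputing Pop per unit gives 13, -2, -8, 10, 7, 4; average 4.

4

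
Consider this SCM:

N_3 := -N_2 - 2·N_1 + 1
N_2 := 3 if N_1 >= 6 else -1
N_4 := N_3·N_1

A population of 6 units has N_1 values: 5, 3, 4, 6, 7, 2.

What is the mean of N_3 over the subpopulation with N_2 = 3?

Conditioning on N_2=3 selects the 2 unit(s) with N_1 ∈ {6, 7}. Their N_3 values: -14, -16. Mean = -15.

-15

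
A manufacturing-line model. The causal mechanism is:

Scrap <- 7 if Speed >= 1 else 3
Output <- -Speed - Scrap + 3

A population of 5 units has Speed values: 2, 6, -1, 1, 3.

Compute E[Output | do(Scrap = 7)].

-6.2

Under do(Scrap=7), Scrap's equation is replaced by Scrap=7 for every unit. Per-unit Output: -6, -10, -3, -5, -7. Mean = -6.2.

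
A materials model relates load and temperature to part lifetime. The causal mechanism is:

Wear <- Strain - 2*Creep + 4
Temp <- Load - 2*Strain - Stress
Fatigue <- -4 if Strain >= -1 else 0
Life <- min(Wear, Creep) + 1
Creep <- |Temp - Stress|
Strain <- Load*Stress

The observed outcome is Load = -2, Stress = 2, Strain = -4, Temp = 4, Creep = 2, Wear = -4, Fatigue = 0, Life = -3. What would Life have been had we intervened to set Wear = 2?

Intervening sets Wear = 2 and removes its equation (Wear <- Strain - 2*Creep + 4).
Strain = Load*Stress  [with Load=-2, Stress=2]  = -4
Temp = Load - 2*Strain - Stress  [with Load=-2, Strain=-4, Stress=2]  = 4
Creep = |Temp - Stress|  [with Temp=4, Stress=2]  = 2
Life = min(Wear, Creep) + 1  [with Wear=2, Creep=2]  = 3

3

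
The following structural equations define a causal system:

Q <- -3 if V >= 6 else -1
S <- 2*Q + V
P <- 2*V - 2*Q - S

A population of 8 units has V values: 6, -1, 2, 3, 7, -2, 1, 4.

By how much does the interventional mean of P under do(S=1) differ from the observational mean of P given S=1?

-6

Under do(S=1), S's equation is replaced by S=1 for every unit. Per-unit P: 17, -1, 5, 7, 19, -3, 3, 9. Mean = 7.
Conditioning on S=1 selects the 2 unit(s) with V ∈ {3, 7}. Their P values: 7, 19. Mean = 13.
Difference = 7 − 13 = -6.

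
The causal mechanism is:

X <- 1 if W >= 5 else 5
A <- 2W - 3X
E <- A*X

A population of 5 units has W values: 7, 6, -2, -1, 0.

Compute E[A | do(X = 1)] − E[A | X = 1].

-9

The intervention sets X=1 in all 5 units regardless of W. Recomputing A per unit gives 11, 9, -7, -5, -3; average 1.
E[A|X=1] averages over only the 2 units with X=1 (W = 7, 6): A = 11, 9, mean 10.
Difference = 1 − 10 = -9.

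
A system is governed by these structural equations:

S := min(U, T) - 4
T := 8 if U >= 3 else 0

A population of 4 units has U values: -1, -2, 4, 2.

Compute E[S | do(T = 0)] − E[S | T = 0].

0.25

The intervention sets T=0 in all 4 units regardless of U. Recomputing S per unit gives -5, -6, -4, -4; average -4.75.
Conditioning on T=0 selects the 3 unit(s) with U ∈ {-1, -2, 2}. Their S values: -5, -6, -4. Mean = -5.
Difference = -4.75 − (-5) = 0.25.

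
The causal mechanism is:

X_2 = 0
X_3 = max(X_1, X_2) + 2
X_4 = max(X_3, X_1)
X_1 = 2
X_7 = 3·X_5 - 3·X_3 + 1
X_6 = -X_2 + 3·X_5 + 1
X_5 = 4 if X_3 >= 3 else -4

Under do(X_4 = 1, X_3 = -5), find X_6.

-11

The joint intervention fixes X_4 = 1, X_3 = -5, removing each variable's own equation.
X_5 = 4 if X_3 >= 3 else -4  [with X_3=-5]  = -4
X_6 = -X_2 + 3·X_5 + 1  [with X_2=0, X_5=-4]  = -11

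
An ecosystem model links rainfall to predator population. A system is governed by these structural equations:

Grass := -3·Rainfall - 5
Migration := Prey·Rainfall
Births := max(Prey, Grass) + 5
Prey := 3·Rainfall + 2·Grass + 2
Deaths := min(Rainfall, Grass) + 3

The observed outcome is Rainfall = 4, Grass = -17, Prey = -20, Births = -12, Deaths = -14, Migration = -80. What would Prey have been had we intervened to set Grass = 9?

The intervention breaks the incoming arrows to Grass: Grass := -3·Rainfall - 5 no longer applies, and Grass = 9.
Prey = 3·Rainfall + 2·Grass + 2  [with Rainfall=4, Grass=9]  = 32

32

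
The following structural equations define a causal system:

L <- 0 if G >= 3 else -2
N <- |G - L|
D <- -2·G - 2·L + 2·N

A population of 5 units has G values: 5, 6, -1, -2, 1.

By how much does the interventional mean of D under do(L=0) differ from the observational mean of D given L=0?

2.4

The intervention sets L=0 in all 5 units regardless of G. Recomputing D per unit gives 0, 0, 4, 8, 0; average 2.4.
E[D|L=0] averages over only the 2 units with L=0 (G = 5, 6): D = 0, 0, mean 0.
Difference = 2.4 − 0 = 2.4.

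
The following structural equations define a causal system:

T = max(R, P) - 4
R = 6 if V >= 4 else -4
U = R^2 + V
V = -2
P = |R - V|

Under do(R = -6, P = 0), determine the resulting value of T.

-4

Under do(R = -6, P = 0), each intervened variable's structural equation is replaced by its fixed value.
T = max(R, P) - 4  [with R=-6, P=0]  = -4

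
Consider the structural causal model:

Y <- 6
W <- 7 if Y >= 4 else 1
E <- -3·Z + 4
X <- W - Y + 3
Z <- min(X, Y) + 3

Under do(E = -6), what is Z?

7

The intervention breaks the incoming arrows to E: E <- -3·Z + 4 no longer applies, and E = -6.
Since Z is not a descendant of the intervened variable, it is unaffected.
W = 7 if Y >= 4 else 1  [with Y=6]  = 7
X = W - Y + 3  [with W=7, Y=6]  = 4
Z = min(X, Y) + 3  [with X=4, Y=6]  = 7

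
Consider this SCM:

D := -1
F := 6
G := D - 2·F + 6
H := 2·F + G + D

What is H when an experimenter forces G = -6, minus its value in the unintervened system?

The intervention breaks the incoming arrows to G: G := D - 2·F + 6 no longer applies, and G = -6.
H = 2·F + G + D  [with F=6, G=-6, D=-1]  = 5
Without intervention: G = D - 2·F + 6  [with D=-1, F=6]  = -7; H = 2·F + G + D  [with F=6, G=-7, D=-1]  = 4.
Change = 5 − 4 = 1.

1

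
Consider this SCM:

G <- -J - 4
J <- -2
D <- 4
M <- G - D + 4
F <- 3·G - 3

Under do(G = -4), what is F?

do(G=-4) replaces the equation G <- -J - 4 with the constant G = -4.
F = 3·G - 3  [with G=-4]  = -15

-15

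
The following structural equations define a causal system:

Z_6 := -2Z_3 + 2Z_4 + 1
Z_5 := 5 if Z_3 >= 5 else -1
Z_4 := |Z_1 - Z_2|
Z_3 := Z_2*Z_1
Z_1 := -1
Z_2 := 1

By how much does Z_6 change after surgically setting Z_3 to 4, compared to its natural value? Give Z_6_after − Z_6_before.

-10

The intervention breaks the incoming arrows to Z_3: Z_3 := Z_2*Z_1 no longer applies, and Z_3 = 4.
Z_4 = |Z_1 - Z_2|  [with Z_1=-1, Z_2=1]  = 2
Z_6 = -2Z_3 + 2Z_4 + 1  [with Z_3=4, Z_4=2]  = -3
Without intervention: Z_3 = Z_2*Z_1  [with Z_2=1, Z_1=-1]  = -1; Z_4 = |Z_1 - Z_2|  [with Z_1=-1, Z_2=1]  = 2; Z_6 = -2Z_3 + 2Z_4 + 1  [with Z_3=-1, Z_4=2]  = 7.
Change = -3 − 7 = -10.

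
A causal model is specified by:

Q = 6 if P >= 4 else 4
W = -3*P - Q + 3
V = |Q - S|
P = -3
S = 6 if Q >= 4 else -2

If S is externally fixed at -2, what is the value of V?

6

Intervening sets S = -2 and removes its equation (S = 6 if Q >= 4 else -2).
Q = 6 if P >= 4 else 4  [with P=-3]  = 4
V = |Q - S|  [with Q=4, S=-2]  = 6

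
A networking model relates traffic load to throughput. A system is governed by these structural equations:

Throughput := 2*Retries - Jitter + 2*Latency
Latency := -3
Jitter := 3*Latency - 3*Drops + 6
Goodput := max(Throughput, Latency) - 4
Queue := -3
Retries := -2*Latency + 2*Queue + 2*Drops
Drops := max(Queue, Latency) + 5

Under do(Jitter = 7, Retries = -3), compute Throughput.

-19

Setting Jitter = 7, Retries = -3 by intervention discards those variables' equations.
Throughput = 2*Retries - Jitter + 2*Latency  [with Retries=-3, Jitter=7, Latency=-3]  = -19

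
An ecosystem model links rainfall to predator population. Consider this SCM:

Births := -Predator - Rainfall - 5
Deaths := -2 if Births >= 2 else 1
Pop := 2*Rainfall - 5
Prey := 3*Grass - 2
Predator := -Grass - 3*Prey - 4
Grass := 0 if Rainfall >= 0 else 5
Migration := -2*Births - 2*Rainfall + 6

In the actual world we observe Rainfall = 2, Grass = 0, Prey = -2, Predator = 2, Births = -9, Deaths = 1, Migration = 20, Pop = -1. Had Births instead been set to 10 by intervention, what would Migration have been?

Under do(Births=10), the mechanism Births := -Predator - Rainfall - 5 is discarded; Births is fixed at 10.
Migration = -2*Births - 2*Rainfall + 6  [with Births=10, Rainfall=2]  = -18

-18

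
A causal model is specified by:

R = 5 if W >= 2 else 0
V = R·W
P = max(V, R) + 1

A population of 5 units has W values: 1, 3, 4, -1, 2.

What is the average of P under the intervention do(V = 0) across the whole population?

Under do(V=0), V's equation is replaced by V=0 for every unit. Per-unit P: 1, 6, 6, 1, 6. Mean = 4.

4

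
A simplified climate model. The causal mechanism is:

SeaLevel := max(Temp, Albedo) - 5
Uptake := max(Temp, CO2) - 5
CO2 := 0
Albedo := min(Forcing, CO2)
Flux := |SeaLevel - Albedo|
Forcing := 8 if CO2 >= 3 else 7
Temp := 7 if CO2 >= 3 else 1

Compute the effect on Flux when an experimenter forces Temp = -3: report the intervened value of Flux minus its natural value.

The intervention breaks the incoming arrows to Temp: Temp := 7 if CO2 >= 3 else 1 no longer applies, and Temp = -3.
Forcing = 8 if CO2 >= 3 else 7  [with CO2=0]  = 7
Albedo = min(Forcing, CO2)  [with Forcing=7, CO2=0]  = 0
SeaLevel = max(Temp, Albedo) - 5  [with Temp=-3, Albedo=0]  = -5
Flux = |SeaLevel - Albedo|  [with SeaLevel=-5, Albedo=0]  = 5
Without intervention: Forcing = 8 if CO2 >= 3 else 7  [with CO2=0]  = 7; Temp = 7 if CO2 >= 3 else 1  [with CO2=0]  = 1; Albedo = min(Forcing, CO2)  [with Forcing=7, CO2=0]  = 0; SeaLevel = max(Temp, Albedo) - 5  [with Temp=1, Albedo=0]  = -4; Flux = |SeaLevel - Albedo|  [with SeaLevel=-4, Albedo=0]  = 4.
Change = 5 − 4 = 1.

1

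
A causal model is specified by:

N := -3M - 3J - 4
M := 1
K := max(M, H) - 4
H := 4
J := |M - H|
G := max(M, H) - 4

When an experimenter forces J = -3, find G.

0

do(J=-3) replaces the equation J := |M - H| with the constant J = -3.
G is not downstream of the intervention, so its value is determined by the original equations.
G = max(M, H) - 4  [with M=1, H=4]  = 0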